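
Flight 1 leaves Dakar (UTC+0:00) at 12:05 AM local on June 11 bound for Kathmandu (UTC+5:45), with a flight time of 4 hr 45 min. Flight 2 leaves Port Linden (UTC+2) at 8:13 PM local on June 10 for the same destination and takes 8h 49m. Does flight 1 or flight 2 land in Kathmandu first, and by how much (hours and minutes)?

Flight 1 departs at 12:05 AM UTC (Jun 11).
+4 hours 45 minutes → arrive 4:50 AM UTC on Jun 11.
Flight 2 in UTC: 8:13 PM − 2:00 = 6:13 PM on Jun 10.
+8 hours and 49 minutes → arrive 3:02 AM UTC on Jun 11.
Flight 2 lands earlier by 1 hour 48 minutes.

the second, by 1 hour 48 minutes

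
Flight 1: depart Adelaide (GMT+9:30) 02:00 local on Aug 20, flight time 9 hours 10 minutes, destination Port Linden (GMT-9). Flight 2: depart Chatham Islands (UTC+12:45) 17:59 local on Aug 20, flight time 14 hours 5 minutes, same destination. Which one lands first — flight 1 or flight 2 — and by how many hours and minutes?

the first, by 17 hours 39 minutes

Flight 1 in UTC: 02:00 − 9:30 = 16:30 on Aug 19.
+9 hours and 10 minutes → arrive 01:40 UTC on Aug 20.
Flight 2 in UTC: 17:59 − 12:45 = 05:14 on Aug 20.
+14 hours 5 minutes → arrive 19:19 UTC on Aug 20.
Flight 1 lands earlier by 17 hours 39 minutes.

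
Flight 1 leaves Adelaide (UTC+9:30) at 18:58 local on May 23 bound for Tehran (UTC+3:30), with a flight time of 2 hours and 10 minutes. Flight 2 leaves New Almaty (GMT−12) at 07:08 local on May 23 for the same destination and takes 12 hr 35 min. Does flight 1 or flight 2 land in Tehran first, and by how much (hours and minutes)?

Flight 1 in UTC: 18:58 − 9:30 = 09:28 on May 23.
+2 hours and 10 minutes → arrive 11:38 UTC on May 23.
Flight 2 in UTC: 07:08 + 12:00 = 19:08 on May 23.
+12 hours 35 minutes → arrive 07:43 UTC on May 24.
Flight 1 lands earlier by 20 hours 5 minutes.

the first, by 20 hours 5 minutes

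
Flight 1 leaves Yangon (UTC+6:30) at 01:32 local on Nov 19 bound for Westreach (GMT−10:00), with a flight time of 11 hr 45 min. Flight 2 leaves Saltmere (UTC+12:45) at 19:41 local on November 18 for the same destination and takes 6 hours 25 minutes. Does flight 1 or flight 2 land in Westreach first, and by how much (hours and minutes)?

Flight 1 in UTC: 01:32 − 6:30 = 19:02 on Nov 18.
+11 hours and 45 minutes → arrive 06:47 UTC on Nov 19.
Flight 2 in UTC: 19:41 − 12:45 = 06:56 on Nov 18.
+6 hours 25 minutes → arrive 13:21 UTC on Nov 18.
Flight 2 lands earlier by 17 hours 26 minutes.

the second, by 17 hours 26 minutes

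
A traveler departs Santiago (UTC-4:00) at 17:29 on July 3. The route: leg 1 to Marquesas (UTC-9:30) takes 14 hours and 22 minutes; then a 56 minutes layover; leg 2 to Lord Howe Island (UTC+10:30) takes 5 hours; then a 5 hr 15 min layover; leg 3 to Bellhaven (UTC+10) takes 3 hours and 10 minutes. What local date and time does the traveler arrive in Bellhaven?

12:12 on July 5

Convert departure to UTC: 17:29 + 4:00 = 21:29 UTC on Jul 3.
Add 14 hours and 22 minutes leg 1 → 11:51 UTC (Jul 4).
Add 56 minutes layover in Marquesas → 12:47 UTC.
Add 5 hours leg 2 → 17:47 UTC.
Add 5 hours and 15 minutes layover in Lord Howe Island → 23:02 UTC.
Add 3 hours and 10 minutes leg 3 → 02:12 UTC (Jul 5).
Bellhaven is UTC+10:00, so local arrival = 02:12 + 10:00 = 12:12 on Jul 5.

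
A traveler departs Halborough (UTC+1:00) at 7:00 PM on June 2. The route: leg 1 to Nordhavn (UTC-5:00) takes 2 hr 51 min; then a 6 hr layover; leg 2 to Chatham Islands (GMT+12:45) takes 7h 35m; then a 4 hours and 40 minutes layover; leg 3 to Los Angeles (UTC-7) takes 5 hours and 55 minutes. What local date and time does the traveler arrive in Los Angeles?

Convert departure to UTC: 7:00 PM − 1:00 = 6:00 PM UTC on Jun 2.
Add 2 hours 51 minutes leg 1 → 8:51 PM UTC.
Add 6 hours layover in Nordhavn → 2:51 AM UTC (Jun 3).
Add 7 hours and 35 minutes leg 2 → 10:26 AM UTC.
Add 4 hours 40 minutes layover in Chatham Islands → 3:06 PM UTC.
Add 5 hours and 55 minutes leg 3 → 9:01 PM UTC.
Los Angeles is UTC−7:00, so local arrival = 9:01 PM − 7:00 = 2:01 PM on Jun 3.

2:01 PM on June 3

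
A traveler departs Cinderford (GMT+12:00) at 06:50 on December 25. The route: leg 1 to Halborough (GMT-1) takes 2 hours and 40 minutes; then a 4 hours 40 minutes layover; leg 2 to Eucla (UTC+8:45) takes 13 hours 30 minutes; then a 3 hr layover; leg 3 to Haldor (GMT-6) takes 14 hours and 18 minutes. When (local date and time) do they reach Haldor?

02:58 on December 26

Convert departure to UTC: 06:50 − 12:00 = 18:50 UTC on Dec 24.
Add 2 hours and 40 minutes leg 1 → 21:30 UTC.
Add 4 hours and 40 minutes layover in Halborough → 02:10 UTC (Dec 25).
Add 13 hours and 30 minutes leg 2 → 15:40 UTC.
Add 3 hours layover in Eucla → 18:40 UTC.
Add 14 hours and 18 minutes leg 3 → 08:58 UTC (Dec 26).
Haldor is UTC−6:00, so local arrival = 08:58 − 6:00 = 02:58 on Dec 26.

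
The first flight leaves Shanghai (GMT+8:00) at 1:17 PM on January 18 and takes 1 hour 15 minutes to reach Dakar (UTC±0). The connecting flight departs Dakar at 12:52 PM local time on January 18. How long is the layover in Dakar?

6 hours 20 minutes

Convert departure to UTC: 1:17 PM − 8:00 = 5:17 AM UTC on Jan 18.
Add 1 hour and 15 minutes flight time → 6:32 AM UTC.
Dakar is UTC+0, so local arrival is the same: 6:32 AM on Jan 18.
Layover = 12:52 PM − 6:32 AM = 6 hours 20 minutes.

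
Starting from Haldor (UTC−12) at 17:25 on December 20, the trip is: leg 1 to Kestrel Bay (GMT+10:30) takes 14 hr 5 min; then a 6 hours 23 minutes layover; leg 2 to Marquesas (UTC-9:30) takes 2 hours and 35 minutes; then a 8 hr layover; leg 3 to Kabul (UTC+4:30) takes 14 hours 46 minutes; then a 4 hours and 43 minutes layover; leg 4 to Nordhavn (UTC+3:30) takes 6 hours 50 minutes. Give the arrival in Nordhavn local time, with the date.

18:17 on December 23

Convert departure to UTC: 17:25 + 12:00 = 05:25 UTC on Dec 21.
Add 14 hours and 5 minutes leg 1 → 19:30 UTC.
Add 6 hours 23 minutes layover in Kestrel Bay → 01:53 UTC (Dec 22).
Add 2 hours 35 minutes leg 2 → 04:28 UTC.
Add 8 hours layover in Marquesas → 12:28 UTC.
Add 14 hours 46 minutes leg 3 → 03:14 UTC (Dec 23).
Add 4 hours 43 minutes layover in Kabul → 07:57 UTC.
Add 6 hours 50 minutes leg 4 → 14:47 UTC.
Nordhavn is UTC+3:30, so local arrival = 14:47 + 3:30 = 18:17 on Dec 23.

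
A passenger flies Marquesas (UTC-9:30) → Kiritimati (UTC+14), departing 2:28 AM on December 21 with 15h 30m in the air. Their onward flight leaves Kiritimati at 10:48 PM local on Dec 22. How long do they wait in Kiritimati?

5 hours 20 minutes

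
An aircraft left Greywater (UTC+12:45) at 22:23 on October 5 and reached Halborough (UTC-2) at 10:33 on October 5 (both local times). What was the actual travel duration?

Departure in UTC: 22:23 − 12:45 = 09:38 on Oct 5.
Arrival in UTC: 10:33 + 2:00 = 12:33 on Oct 5.
Elapsed = 12:33 − 09:38 = 2 hours 55 minutes.

2 hours 55 minutes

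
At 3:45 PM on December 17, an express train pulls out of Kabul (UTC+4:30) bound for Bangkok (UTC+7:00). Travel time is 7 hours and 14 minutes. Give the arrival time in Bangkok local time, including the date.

1:29 AM on December 18

Convert departure to UTC: 3:45 PM − 4:30 = 11:15 AM UTC on Dec 17.
Add 7 hours and 14 minutes travel time → 6:29 PM UTC.
Bangkok is UTC+7:00, so local arrival = 6:29 PM + 7:00 = 1:29 AM on Dec 18.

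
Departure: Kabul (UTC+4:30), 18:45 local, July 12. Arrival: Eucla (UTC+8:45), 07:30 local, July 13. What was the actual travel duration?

8 hours 30 minutes

Departure in UTC: 18:45 − 4:30 = 14:15 on Jul 12.
Arrival in UTC: 07:30 − 8:45 = 22:45 on Jul 12.
Elapsed = 22:45 − 14:15 = 8 hours 30 minutes.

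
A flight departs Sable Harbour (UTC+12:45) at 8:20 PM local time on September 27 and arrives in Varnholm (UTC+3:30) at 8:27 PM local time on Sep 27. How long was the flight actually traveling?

Departure in UTC: 8:20 PM − 12:45 = 7:35 AM on Sep 27.
Arrival in UTC: 8:27 PM − 3:30 = 4:57 PM on Sep 27.
Elapsed = 4:57 PM − 7:35 AM = 9 hours 22 minutes.

9 hours 22 minutes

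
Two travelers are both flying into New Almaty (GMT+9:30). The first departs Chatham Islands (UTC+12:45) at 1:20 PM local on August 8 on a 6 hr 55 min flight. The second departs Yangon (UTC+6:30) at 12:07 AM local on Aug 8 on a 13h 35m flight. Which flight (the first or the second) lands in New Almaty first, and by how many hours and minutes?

the second, by 18 minutes

Flight 1 in UTC: 1:20 PM − 12:45 = 12:35 AM on Aug 8.
+6 hours 55 minutes → arrive 7:30 AM UTC on Aug 8.
Flight 2 in UTC: 12:07 AM − 6:30 = 5:37 PM on Aug 7.
+13 hours 35 minutes → arrive 7:12 AM UTC on Aug 8.
Flight 2 lands earlier by 18 minutes.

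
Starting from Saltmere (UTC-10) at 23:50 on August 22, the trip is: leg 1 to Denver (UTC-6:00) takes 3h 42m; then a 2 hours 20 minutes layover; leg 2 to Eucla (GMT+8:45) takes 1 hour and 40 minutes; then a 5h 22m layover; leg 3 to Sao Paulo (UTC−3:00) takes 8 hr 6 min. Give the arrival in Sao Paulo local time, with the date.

Convert departure to UTC: 23:50 + 10:00 = 09:50 UTC on Aug 23.
Add 3 hours 42 minutes leg 1 → 13:32 UTC.
Add 2 hours 20 minutes layover in Denver → 15:52 UTC.
Add 1 hour 40 minutes leg 2 → 17:32 UTC.
Add 5 hours 22 minutes layover in Eucla → 22:54 UTC.
Add 8 hours 6 minutes leg 3 → 07:00 UTC (Aug 24).
Sao Paulo is UTC−3:00, so local arrival = 07:00 − 3:00 = 04:00 on Aug 24.

04:00 on Aug 24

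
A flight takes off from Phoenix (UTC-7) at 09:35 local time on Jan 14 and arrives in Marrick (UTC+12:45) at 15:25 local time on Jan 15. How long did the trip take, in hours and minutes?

Departure in UTC: 09:35 + 7:00 = 16:35 on Jan 14.
Arrival in UTC: 15:25 − 12:45 = 02:40 on Jan 15.
Elapsed = 02:40 − 16:35 (+1 day) = 10 hours 5 minutes.

10 hours 5 minutes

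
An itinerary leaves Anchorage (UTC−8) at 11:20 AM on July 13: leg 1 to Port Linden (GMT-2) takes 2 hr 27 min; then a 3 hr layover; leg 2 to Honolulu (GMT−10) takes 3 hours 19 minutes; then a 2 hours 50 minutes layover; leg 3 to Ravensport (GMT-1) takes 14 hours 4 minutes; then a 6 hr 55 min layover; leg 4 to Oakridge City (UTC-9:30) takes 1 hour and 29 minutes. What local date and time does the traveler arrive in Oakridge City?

7:54 PM on July 14

Convert departure to UTC: 11:20 AM + 8:00 = 7:20 PM UTC on Jul 13.
Add 2 hours and 27 minutes leg 1 → 9:47 PM UTC.
Add 3 hours layover in Port Linden → 12:47 AM UTC (Jul 14).
Add 3 hours 19 minutes leg 2 → 4:06 AM UTC.
Add 2 hours and 50 minutes layover in Honolulu → 6:56 AM UTC.
Add 14 hours and 4 minutes leg 3 → 9:00 PM UTC.
Add 6 hours 55 minutes layover in Ravensport → 3:55 AM UTC (Jul 15).
Add 1 hour and 29 minutes leg 4 → 5:24 AM UTC.
Oakridge City is UTC−9:30, so local arrival = 5:24 AM − 9:30 = 7:54 PM on Jul 14.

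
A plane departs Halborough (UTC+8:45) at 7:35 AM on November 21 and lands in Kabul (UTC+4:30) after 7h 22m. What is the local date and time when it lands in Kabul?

10:42 AM on November 21

Convert departure to UTC: 7:35 AM − 8:45 = 10:50 PM UTC on Nov 20.
Add 7 hours 22 minutes travel time → 6:12 AM UTC (Nov 21).
Kabul is UTC+4:30, so local arrival = 6:12 AM + 4:30 = 10:42 AM on Nov 21.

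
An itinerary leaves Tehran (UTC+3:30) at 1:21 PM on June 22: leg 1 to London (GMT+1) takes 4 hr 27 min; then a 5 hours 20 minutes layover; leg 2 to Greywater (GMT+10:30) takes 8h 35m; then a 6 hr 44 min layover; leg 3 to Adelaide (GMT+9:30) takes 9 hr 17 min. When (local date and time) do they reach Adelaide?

5:44 AM on June 24

Convert departure to UTC: 1:21 PM − 3:30 = 9:51 AM UTC on Jun 22.
Add 4 hours 27 minutes leg 1 → 2:18 PM UTC.
Add 5 hours 20 minutes layover in London → 7:38 PM UTC.
Add 8 hours 35 minutes leg 2 → 4:13 AM UTC (Jun 23).
Add 6 hours 44 minutes layover in Greywater → 10:57 AM UTC.
Add 9 hours and 17 minutes leg 3 → 8:14 PM UTC.
Adelaide is UTC+9:30, so local arrival = 8:14 PM + 9:30 = 5:44 AM on Jun 24.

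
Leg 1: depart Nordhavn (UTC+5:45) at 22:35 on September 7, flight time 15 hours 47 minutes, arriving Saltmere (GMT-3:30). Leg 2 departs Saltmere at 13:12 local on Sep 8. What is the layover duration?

8 hours 5 minutes

Convert departure to UTC: 22:35 − 5:45 = 16:50 UTC on Sep 7.
Add 15 hours 47 minutes flight time → 08:37 UTC (Sep 8).
Saltmere is UTC−3:30, so local arrival = 08:37 − 3:30 = 05:07 on Sep 8.
Layover = 13:12 − 05:07 = 8 hours 5 minutes.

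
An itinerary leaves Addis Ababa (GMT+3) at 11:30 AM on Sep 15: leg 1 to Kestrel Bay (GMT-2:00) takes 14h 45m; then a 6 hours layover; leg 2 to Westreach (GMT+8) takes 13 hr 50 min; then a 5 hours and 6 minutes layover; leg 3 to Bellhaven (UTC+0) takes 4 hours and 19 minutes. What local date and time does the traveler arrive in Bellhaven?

4:30 AM on September 17

Convert departure to UTC: 11:30 AM − 3:00 = 8:30 AM UTC on Sep 15.
Add 14 hours and 45 minutes leg 1 → 11:15 PM UTC.
Add 6 hours layover in Kestrel Bay → 5:15 AM UTC (Sep 16).
Add 13 hours 50 minutes leg 2 → 7:05 PM UTC.
Add 5 hours 6 minutes layover in Westreach → 12:11 AM UTC (Sep 17).
Add 4 hours 19 minutes leg 3 → 4:30 AM UTC.
Bellhaven is UTC+0, so local arrival is the same: 4:30 AM on Sep 17.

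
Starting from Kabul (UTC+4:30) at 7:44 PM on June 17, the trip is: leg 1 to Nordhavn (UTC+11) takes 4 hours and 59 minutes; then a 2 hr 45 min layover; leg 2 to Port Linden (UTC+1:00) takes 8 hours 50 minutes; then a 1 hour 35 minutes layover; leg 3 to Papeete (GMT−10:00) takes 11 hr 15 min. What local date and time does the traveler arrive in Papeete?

10:38 AM on June 18

Convert departure to UTC: 7:44 PM − 4:30 = 3:14 PM UTC on Jun 17.
Add 4 hours 59 minutes leg 1 → 8:13 PM UTC.
Add 2 hours and 45 minutes layover in Nordhavn → 10:58 PM UTC.
Add 8 hours 50 minutes leg 2 → 7:48 AM UTC (Jun 18).
Add 1 hour and 35 minutes layover in Port Linden → 9:23 AM UTC.
Add 11 hours and 15 minutes leg 3 → 8:38 PM UTC.
Papeete is UTC−10:00, so local arrival = 8:38 PM − 10:00 = 10:38 AM on Jun 18.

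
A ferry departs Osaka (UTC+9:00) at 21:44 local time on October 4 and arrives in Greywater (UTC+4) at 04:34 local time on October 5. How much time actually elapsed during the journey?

11 hours 50 minutes

Greywater is 5:00 behind Osaka.
Clock-face elapsed time (ignoring zones) is 6 hours 50 minutes.
Actual elapsed = 6 hours 50 minutes + 5:00 = 11 hours 50 minutes.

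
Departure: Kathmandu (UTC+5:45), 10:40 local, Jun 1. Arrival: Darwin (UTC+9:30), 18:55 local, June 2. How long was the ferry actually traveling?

Departure in UTC: 10:40 − 5:45 = 04:55 on Jun 1.
Arrival in UTC: 18:55 − 9:30 = 09:25 on Jun 2.
Elapsed = 09:25 − 04:55 (+1 day) = 28 hours 30 minutes.

28 hours 30 minutes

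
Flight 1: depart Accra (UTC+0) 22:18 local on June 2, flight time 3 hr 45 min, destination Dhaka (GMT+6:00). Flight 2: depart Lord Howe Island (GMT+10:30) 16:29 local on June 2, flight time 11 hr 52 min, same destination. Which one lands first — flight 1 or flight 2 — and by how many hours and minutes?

the second, by 8 hours 12 minutes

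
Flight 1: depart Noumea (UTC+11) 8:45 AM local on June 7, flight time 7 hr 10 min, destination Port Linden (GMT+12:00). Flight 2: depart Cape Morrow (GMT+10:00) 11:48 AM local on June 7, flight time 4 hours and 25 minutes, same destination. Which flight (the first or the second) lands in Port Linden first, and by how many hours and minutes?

the first, by 1 hour 18 minutes

Flight 1 in UTC: 8:45 AM − 11:00 = 9:45 PM on Jun 6.
+7 hours 10 minutes → arrive 4:55 AM UTC on Jun 7.
Flight 2 in UTC: 11:48 AM − 10:00 = 1:48 AM on Jun 7.
+4 hours 25 minutes → arrive 6:13 AM UTC on Jun 7.
Flight 1 lands earlier by 1 hour 18 minutes.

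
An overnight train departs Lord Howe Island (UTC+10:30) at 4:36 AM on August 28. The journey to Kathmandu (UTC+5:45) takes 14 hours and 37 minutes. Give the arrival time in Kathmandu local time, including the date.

2:28 PM on August 28

Convert departure to UTC: 4:36 AM − 10:30 = 6:06 PM UTC on Aug 27.
Add 14 hours and 37 minutes travel time → 8:43 AM UTC (Aug 28).
Kathmandu is UTC+5:45, so local arrival = 8:43 AM + 5:45 = 2:28 PM on Aug 28.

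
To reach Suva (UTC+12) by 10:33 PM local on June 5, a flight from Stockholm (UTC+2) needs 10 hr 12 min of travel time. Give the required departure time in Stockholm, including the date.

Target arrival in UTC: 10:33 PM − 12:00 = 10:33 AM on Jun 5.
Subtract 10 hours 12 minutes → departure 12:21 AM UTC on Jun 5.
Stockholm is UTC+2:00: 12:21 AM + 2:00 = 2:21 AM on Jun 5.

2:21 AM on June 5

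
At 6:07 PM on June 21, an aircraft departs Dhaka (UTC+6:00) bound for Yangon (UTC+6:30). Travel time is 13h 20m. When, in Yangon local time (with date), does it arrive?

Yangon is 0:30 ahead of Dhaka.
After 13 hours and 20 minutes it is 7:27 AM (Jun 22) in Dhaka.
Shift by the zone difference: 7:27 AM + 0:30 = 7:57 AM on Jun 22 in Yangon.

7:57 AM on June 22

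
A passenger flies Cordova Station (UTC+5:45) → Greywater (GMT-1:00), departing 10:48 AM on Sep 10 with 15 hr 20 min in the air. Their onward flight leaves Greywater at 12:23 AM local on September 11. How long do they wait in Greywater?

5 hours

Convert departure to UTC: 10:48 AM − 5:45 = 5:03 AM UTC on Sep 10.
Add 15 hours 20 minutes flight time → 8:23 PM UTC.
Greywater is UTC−1:00, so local arrival = 8:23 PM − 1:00 = 7:23 PM on Sep 10.
Layover = 12:23 AM − 7:23 PM (+1 day) = 5 hours.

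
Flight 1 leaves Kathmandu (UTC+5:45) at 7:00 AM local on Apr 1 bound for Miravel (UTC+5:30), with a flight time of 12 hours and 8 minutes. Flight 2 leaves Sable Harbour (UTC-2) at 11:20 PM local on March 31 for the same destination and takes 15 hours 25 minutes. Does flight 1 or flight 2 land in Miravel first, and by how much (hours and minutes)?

the first, by 3 hours 22 minutes

Flight 1 in UTC: 7:00 AM − 5:45 = 1:15 AM on Apr 1.
+12 hours and 8 minutes → arrive 1:23 PM UTC on Apr 1.
Flight 2 in UTC: 11:20 PM + 2:00 = 1:20 AM on Apr 1.
+15 hours and 25 minutes → arrive 4:45 PM UTC on Apr 1.
Flight 1 lands earlier by 3 hours 22 minutes.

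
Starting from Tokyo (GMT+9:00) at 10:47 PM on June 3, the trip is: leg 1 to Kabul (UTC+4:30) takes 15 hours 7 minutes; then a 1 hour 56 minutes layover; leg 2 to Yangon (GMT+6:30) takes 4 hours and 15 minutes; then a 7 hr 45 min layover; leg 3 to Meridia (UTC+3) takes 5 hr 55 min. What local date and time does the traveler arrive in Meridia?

3:45 AM on Jun 5

Convert departure to UTC: 10:47 PM − 9:00 = 1:47 PM UTC on Jun 3.
Add 15 hours and 7 minutes leg 1 → 4:54 AM UTC (Jun 4).
Add 1 hour and 56 minutes layover in Kabul → 6:50 AM UTC.
Add 4 hours 15 minutes leg 2 → 11:05 AM UTC.
Add 7 hours 45 minutes layover in Yangon → 6:50 PM UTC.
Add 5 hours 55 minutes leg 3 → 12:45 AM UTC (Jun 5).
Meridia is UTC+3:00, so local arrival = 12:45 AM + 3:00 = 3:45 AM on Jun 5.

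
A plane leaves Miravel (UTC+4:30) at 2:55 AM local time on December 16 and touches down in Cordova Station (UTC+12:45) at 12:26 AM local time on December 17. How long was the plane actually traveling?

Departure in UTC: 2:55 AM − 4:30 = 10:25 PM on Dec 15.
Arrival in UTC: 12:26 AM − 12:45 = 11:41 AM on Dec 16.
Elapsed = 11:41 AM − 10:25 PM (+1 day) = 13 hours 16 minutes.

13 hours 16 minutes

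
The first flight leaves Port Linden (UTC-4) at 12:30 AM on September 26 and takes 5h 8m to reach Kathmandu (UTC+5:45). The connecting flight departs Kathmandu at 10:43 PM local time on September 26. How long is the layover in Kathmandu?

Convert departure to UTC: 12:30 AM + 4:00 = 4:30 AM UTC on Sep 26.
Add 5 hours 8 minutes flight time → 9:38 AM UTC.
Kathmandu is UTC+5:45, so local arrival = 9:38 AM + 5:45 = 3:23 PM on Sep 26.
Layover = 10:43 PM − 3:23 PM = 7 hours 20 minutes.

7 hours 20 minutes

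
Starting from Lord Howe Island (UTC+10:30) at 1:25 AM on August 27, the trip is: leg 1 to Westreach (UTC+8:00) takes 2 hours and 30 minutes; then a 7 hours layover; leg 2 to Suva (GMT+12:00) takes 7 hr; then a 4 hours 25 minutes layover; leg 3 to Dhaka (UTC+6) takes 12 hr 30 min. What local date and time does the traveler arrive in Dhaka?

Convert departure to UTC: 1:25 AM − 10:30 = 2:55 PM UTC on Aug 26.
Add 2 hours 30 minutes leg 1 → 5:25 PM UTC.
Add 7 hours layover in Westreach → 12:25 AM UTC (Aug 27).
Add 7 hours leg 2 → 7:25 AM UTC.
Add 4 hours and 25 minutes layover in Suva → 11:50 AM UTC.
Add 12 hours and 30 minutes leg 3 → 12:20 AM UTC (Aug 28).
Dhaka is UTC+6:00, so local arrival = 12:20 AM + 6:00 = 6:20 AM on Aug 28.

6:20 AM on August 28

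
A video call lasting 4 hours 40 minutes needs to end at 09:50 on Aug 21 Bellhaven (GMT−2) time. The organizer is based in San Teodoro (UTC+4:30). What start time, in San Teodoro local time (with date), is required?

11:40 on August 21

Target end time in UTC: 09:50 + 2:00 = 11:50 on Aug 21.
Subtract 4 hours 40 minutes → start 07:10 UTC on Aug 21.
San Teodoro is UTC+4:30: 07:10 + 4:30 = 11:40 on Aug 21.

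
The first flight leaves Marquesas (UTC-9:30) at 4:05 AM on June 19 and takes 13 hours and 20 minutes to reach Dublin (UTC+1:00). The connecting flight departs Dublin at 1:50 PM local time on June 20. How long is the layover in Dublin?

Convert departure to UTC: 4:05 AM + 9:30 = 1:35 PM UTC on Jun 19.
Add 13 hours 20 minutes flight time → 2:55 AM UTC (Jun 20).
Dublin is UTC+1:00, so local arrival = 2:55 AM + 1:00 = 3:55 AM on Jun 20.
Layover = 1:50 PM − 3:55 AM = 9 hours 55 minutes.

9 hours 55 minutes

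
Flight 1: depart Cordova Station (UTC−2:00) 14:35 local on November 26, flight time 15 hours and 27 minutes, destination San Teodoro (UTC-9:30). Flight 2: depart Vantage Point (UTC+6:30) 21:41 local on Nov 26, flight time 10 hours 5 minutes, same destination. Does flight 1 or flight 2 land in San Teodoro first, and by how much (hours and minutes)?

Flight 1 in UTC: 14:35 + 2:00 = 16:35 on Nov 26.
+15 hours 27 minutes → arrive 08:02 UTC on Nov 27.
Flight 2 in UTC: 21:41 − 6:30 = 15:11 on Nov 26.
+10 hours and 5 minutes → arrive 01:16 UTC on Nov 27.
Flight 2 lands earlier by 6 hours 46 minutes.

the second, by 6 hours 46 minutes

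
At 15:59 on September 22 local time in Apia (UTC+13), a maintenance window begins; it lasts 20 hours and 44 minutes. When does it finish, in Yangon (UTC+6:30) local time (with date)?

06:13 on September 23

Convert start to UTC: 15:59 − 13:00 = 02:59 UTC on Sep 22.
Add 20 hours and 44 minutes duration → 23:43 UTC.
Yangon is UTC+6:30, so local end time = 23:43 + 6:30 = 06:13 on Sep 23.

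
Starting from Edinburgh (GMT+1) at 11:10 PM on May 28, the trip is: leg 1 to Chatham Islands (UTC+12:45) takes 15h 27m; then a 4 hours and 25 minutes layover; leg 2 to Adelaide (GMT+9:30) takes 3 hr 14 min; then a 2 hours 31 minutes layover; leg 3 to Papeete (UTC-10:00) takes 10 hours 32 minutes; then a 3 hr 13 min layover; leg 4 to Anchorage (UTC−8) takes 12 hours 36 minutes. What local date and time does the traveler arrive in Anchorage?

6:08 PM on May 30

Convert departure to UTC: 11:10 PM − 1:00 = 10:10 PM UTC on May 28.
Add 15 hours 27 minutes leg 1 → 1:37 PM UTC (May 29).
Add 4 hours and 25 minutes layover in Chatham Islands → 6:02 PM UTC.
Add 3 hours and 14 minutes leg 2 → 9:16 PM UTC.
Add 2 hours 31 minutes layover in Adelaide → 11:47 PM UTC.
Add 10 hours 32 minutes leg 3 → 10:19 AM UTC (May 30).
Add 3 hours and 13 minutes layover in Papeete → 1:32 PM UTC.
Add 12 hours and 36 minutes leg 4 → 2:08 AM UTC (May 31).
Anchorage is UTC−8:00, so local arrival = 2:08 AM − 8:00 = 6:08 PM on May 30.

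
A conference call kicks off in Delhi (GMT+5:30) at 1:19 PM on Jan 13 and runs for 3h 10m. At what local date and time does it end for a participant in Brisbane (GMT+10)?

Convert start to UTC: 1:19 PM − 5:30 = 7:49 AM UTC on Jan 13.
Add 3 hours and 10 minutes duration → 10:59 AM UTC.
Brisbane is UTC+10:00, so local end time = 10:59 AM + 10:00 = 8:59 PM on Jan 13.

8:59 PM on January 13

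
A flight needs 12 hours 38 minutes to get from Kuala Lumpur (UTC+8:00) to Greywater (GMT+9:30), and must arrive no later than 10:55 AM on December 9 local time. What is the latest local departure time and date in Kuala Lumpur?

8:47 PM on December 8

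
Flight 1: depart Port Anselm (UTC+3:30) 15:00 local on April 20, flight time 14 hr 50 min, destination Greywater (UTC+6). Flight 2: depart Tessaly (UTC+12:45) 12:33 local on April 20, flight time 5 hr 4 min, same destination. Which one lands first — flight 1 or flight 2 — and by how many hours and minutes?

Flight 1 in UTC: 15:00 − 3:30 = 11:30 on Apr 20.
+14 hours 50 minutes → arrive 02:20 UTC on Apr 21.
Flight 2 in UTC: 12:33 − 12:45 = 23:48 on Apr 19.
+5 hours 4 minutes → arrive 04:52 UTC on Apr 20.
Flight 2 lands earlier by 21 hours 28 minutes.

the second, by 21 hours 28 minutes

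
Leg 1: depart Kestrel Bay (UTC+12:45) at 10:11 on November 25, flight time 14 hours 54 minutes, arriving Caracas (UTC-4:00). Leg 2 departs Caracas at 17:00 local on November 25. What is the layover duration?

Convert departure to UTC: 10:11 − 12:45 = 21:26 UTC on Nov 24.
Add 14 hours and 54 minutes flight time → 12:20 UTC (Nov 25).
Caracas is UTC−4:00, so local arrival = 12:20 − 4:00 = 08:20 on Nov 25.
Layover = 17:00 − 08:20 = 8 hours 40 minutes.

8 hours 40 minutes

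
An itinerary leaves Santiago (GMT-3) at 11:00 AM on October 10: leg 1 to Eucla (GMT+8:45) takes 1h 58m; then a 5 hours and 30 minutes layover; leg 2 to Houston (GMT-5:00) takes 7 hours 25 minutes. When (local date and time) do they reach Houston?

Convert departure to UTC: 11:00 AM + 3:00 = 2:00 PM UTC on Oct 10.
Add 1 hour 58 minutes leg 1 → 3:58 PM UTC.
Add 5 hours 30 minutes layover in Eucla → 9:28 PM UTC.
Add 7 hours 25 minutes leg 2 → 4:53 AM UTC (Oct 11).
Houston is UTC−5:00, so local arrival = 4:53 AM − 5:00 = 11:53 PM on Oct 10.

11:53 PM on October 10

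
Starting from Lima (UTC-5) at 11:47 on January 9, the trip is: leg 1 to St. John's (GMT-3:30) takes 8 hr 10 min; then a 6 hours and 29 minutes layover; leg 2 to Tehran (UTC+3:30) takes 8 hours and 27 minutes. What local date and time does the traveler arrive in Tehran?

19:23 on January 10

Convert departure to UTC: 11:47 + 5:00 = 16:47 UTC on Jan 9.
Add 8 hours and 10 minutes leg 1 → 00:57 UTC (Jan 10).
Add 6 hours and 29 minutes layover in St. John's → 07:26 UTC.
Add 8 hours 27 minutes leg 2 → 15:53 UTC.
Tehran is UTC+3:30, so local arrival = 15:53 + 3:30 = 19:23 on Jan 10.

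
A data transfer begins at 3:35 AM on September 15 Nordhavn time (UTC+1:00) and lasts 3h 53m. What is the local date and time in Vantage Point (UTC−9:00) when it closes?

Convert start to UTC: 3:35 AM − 1:00 = 2:35 AM UTC on Sep 15.
Add 3 hours 53 minutes duration → 6:28 AM UTC.
Vantage Point is UTC−9:00, so local end time = 6:28 AM − 9:00 = 9:28 PM on Sep 14.

9:28 PM on Sep 14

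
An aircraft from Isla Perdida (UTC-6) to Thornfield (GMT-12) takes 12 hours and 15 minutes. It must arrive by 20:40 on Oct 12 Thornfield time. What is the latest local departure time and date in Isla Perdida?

14:25 on Oct 12

Target arrival in UTC: 20:40 + 12:00 = 08:40 on Oct 13.
Subtract 12 hours and 15 minutes → departure 20:25 UTC on Oct 12.
Isla Perdida is UTC−6:00: 20:25 − 6:00 = 14:25 on Oct 12.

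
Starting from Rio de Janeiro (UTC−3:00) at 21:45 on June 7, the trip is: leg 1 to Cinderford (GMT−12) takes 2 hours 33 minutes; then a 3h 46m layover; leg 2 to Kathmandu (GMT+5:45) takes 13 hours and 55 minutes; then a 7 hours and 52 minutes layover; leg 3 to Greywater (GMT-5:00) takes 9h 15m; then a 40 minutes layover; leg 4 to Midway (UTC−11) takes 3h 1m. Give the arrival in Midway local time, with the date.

06:47 on June 9

Convert departure to UTC: 21:45 + 3:00 = 00:45 UTC on Jun 8.
Add 2 hours 33 minutes leg 1 → 03:18 UTC.
Add 3 hours 46 minutes layover in Cinderford → 07:04 UTC.
Add 13 hours and 55 minutes leg 2 → 20:59 UTC.
Add 7 hours and 52 minutes layover in Kathmandu → 04:51 UTC (Jun 9).
Add 9 hours 15 minutes leg 3 → 14:06 UTC.
Add 40 minutes layover in Greywater → 14:46 UTC.
Add 3 hours 1 minute leg 4 → 17:47 UTC.
Midway is UTC−11:00, so local arrival = 17:47 − 11:00 = 06:47 on Jun 9.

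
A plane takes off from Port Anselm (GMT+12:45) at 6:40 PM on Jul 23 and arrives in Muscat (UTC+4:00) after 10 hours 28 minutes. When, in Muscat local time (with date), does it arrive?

Convert departure to UTC: 6:40 PM − 12:45 = 5:55 AM UTC on Jul 23.
Add 10 hours and 28 minutes travel time → 4:23 PM UTC.
Muscat is UTC+4:00, so local arrival = 4:23 PM + 4:00 = 8:23 PM on Jul 23.

8:23 PM on July 23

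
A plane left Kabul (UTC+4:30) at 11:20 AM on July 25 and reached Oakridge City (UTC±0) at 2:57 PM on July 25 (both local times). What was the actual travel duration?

Departure in UTC: 11:20 AM − 4:30 = 6:50 AM on Jul 25.
Arrival is already UTC: 2:57 PM on Jul 25.
Elapsed = 2:57 PM − 6:50 AM = 8 hours 7 minutes.

8 hours 7 minutes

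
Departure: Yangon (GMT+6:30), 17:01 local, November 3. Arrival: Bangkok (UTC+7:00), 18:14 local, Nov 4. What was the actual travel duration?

24 hours 43 minutes

Bangkok is 0:30 ahead of Yangon.
Clock-face elapsed time (ignoring zones) is 25 hours 13 minutes.
Actual elapsed = 25 hours 13 minutes − 0:30 = 24 hours 43 minutes.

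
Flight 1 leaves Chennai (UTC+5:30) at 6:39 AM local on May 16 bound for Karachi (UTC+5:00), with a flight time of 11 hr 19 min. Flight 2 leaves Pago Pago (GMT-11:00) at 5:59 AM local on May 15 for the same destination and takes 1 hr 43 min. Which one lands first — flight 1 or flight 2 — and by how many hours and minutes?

the second, by 17 hours 46 minutes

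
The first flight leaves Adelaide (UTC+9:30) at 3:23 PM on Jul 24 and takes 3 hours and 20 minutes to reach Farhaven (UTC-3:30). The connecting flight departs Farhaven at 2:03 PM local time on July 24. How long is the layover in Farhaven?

8 hours 20 minutes

Convert departure to UTC: 3:23 PM − 9:30 = 5:53 AM UTC on Jul 24.
Add 3 hours 20 minutes flight time → 9:13 AM UTC.
Farhaven is UTC−3:30, so local arrival = 9:13 AM − 3:30 = 5:43 AM on Jul 24.
Layover = 2:03 PM − 5:43 AM = 8 hours 20 minutes.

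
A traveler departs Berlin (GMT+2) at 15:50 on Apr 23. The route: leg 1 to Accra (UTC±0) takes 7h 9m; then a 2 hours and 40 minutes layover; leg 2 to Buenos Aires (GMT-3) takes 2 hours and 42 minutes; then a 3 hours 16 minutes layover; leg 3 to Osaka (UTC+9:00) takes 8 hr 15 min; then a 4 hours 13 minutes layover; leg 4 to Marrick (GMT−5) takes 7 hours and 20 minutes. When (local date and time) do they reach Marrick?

Convert departure to UTC: 15:50 − 2:00 = 13:50 UTC on Apr 23.
Add 7 hours 9 minutes leg 1 → 20:59 UTC.
Add 2 hours 40 minutes layover in Accra → 23:39 UTC.
Add 2 hours and 42 minutes leg 2 → 02:21 UTC (Apr 24).
Add 3 hours 16 minutes layover in Buenos Aires → 05:37 UTC.
Add 8 hours and 15 minutes leg 3 → 13:52 UTC.
Add 4 hours 13 minutes layover in Osaka → 18:05 UTC.
Add 7 hours and 20 minutes leg 4 → 01:25 UTC (Apr 25).
Marrick is UTC−5:00, so local arrival = 01:25 − 5:00 = 20:25 on Apr 24.

20:25 on Apr 24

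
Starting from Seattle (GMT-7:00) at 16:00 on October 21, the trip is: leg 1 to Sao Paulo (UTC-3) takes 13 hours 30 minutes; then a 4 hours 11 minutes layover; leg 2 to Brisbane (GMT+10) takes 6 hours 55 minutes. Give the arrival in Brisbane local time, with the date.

09:36 on October 23

Convert departure to UTC: 16:00 + 7:00 = 23:00 UTC on Oct 21.
Add 13 hours and 30 minutes leg 1 → 12:30 UTC (Oct 22).
Add 4 hours 11 minutes layover in Sao Paulo → 16:41 UTC.
Add 6 hours and 55 minutes leg 2 → 23:36 UTC.
Brisbane is UTC+10:00, so local arrival = 23:36 + 10:00 = 09:36 on Oct 23.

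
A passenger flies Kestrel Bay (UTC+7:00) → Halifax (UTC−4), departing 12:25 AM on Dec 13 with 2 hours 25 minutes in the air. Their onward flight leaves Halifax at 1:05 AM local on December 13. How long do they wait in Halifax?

Convert departure to UTC: 12:25 AM − 7:00 = 5:25 PM UTC on Dec 12.
Add 2 hours and 25 minutes flight time → 7:50 PM UTC.
Halifax is UTC−4:00, so local arrival = 7:50 PM − 4:00 = 3:50 PM on Dec 12.
Layover = 1:05 AM − 3:50 PM (+1 day) = 9 hours 15 minutes.

9 hours 15 minutes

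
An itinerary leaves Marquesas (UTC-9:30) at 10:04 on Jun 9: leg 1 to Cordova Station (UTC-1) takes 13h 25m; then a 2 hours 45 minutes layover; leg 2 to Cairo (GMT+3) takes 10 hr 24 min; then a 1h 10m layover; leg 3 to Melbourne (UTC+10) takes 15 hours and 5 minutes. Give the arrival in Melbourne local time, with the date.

Convert departure to UTC: 10:04 + 9:30 = 19:34 UTC on Jun 9.
Add 13 hours 25 minutes leg 1 → 08:59 UTC (Jun 10).
Add 2 hours 45 minutes layover in Cordova Station → 11:44 UTC.
Add 10 hours and 24 minutes leg 2 → 22:08 UTC.
Add 1 hour 10 minutes layover in Cairo → 23:18 UTC.
Add 15 hours and 5 minutes leg 3 → 14:23 UTC (Jun 11).
Melbourne is UTC+10:00, so local arrival = 14:23 + 10:00 = 00:23 on Jun 12.

00:23 on Jun 12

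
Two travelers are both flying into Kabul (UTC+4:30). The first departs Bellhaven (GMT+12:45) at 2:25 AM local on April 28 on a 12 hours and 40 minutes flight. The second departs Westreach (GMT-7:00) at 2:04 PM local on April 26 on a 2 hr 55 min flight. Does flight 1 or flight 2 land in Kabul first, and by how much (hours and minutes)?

Flight 1 in UTC: 2:25 AM − 12:45 = 1:40 PM on Apr 27.
+12 hours and 40 minutes → arrive 2:20 AM UTC on Apr 28.
Flight 2 in UTC: 2:04 PM + 7:00 = 9:04 PM on Apr 26.
+2 hours 55 minutes → arrive 11:59 PM UTC on Apr 26.
Flight 2 lands earlier by 26 hours 21 minutes.

the second, by 26 hours 21 minutes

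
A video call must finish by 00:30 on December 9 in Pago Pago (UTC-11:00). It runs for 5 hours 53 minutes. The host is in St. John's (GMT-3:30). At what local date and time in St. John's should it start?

02:07 on December 9

Target end time in UTC: 00:30 + 11:00 = 11:30 on Dec 9.
Subtract 5 hours 53 minutes → start 05:37 UTC on Dec 9.
St. John's is UTC−3:30: 05:37 − 3:30 = 02:07 on Dec 9.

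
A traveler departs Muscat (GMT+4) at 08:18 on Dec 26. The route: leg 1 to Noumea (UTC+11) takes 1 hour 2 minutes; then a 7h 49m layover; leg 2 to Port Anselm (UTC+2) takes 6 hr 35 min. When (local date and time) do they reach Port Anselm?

21:44 on Dec 26

Convert departure to UTC: 08:18 − 4:00 = 04:18 UTC on Dec 26.
Add 1 hour 2 minutes leg 1 → 05:20 UTC.
Add 7 hours 49 minutes layover in Noumea → 13:09 UTC.
Add 6 hours and 35 minutes leg 2 → 19:44 UTC.
Port Anselm is UTC+2:00, so local arrival = 19:44 + 2:00 = 21:44 on Dec 26.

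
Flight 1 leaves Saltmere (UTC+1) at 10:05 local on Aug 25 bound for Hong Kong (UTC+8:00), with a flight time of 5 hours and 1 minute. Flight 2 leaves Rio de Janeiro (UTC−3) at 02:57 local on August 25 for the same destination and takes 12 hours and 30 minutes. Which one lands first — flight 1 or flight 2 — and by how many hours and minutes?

Flight 1 in UTC: 10:05 − 1:00 = 09:05 on Aug 25.
+5 hours 1 minute → arrive 14:06 UTC on Aug 25.
Flight 2 in UTC: 02:57 + 3:00 = 05:57 on Aug 25.
+12 hours and 30 minutes → arrive 18:27 UTC on Aug 25.
Flight 1 lands earlier by 4 hours 21 minutes.

the first, by 4 hours 21 minutes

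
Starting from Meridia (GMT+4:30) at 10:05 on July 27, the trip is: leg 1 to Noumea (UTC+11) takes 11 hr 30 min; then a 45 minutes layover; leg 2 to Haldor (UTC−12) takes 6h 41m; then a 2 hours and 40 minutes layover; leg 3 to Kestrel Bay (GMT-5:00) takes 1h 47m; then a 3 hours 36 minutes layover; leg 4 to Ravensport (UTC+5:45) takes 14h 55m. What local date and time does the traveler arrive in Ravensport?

Convert departure to UTC: 10:05 − 4:30 = 05:35 UTC on Jul 27.
Add 11 hours 30 minutes leg 1 → 17:05 UTC.
Add 45 minutes layover in Noumea → 17:50 UTC.
Add 6 hours and 41 minutes leg 2 → 00:31 UTC (Jul 28).
Add 2 hours 40 minutes layover in Haldor → 03:11 UTC.
Add 1 hour and 47 minutes leg 3 → 04:58 UTC.
Add 3 hours 36 minutes layover in Kestrel Bay → 08:34 UTC.
Add 14 hours 55 minutes leg 4 → 23:29 UTC.
Ravensport is UTC+5:45, so local arrival = 23:29 + 5:45 = 05:14 on Jul 29.

05:14 on Jul 29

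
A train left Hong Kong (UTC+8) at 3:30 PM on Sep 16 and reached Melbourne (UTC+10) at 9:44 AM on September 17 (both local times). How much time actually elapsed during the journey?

Departure in UTC: 3:30 PM − 8:00 = 7:30 AM on Sep 16.
Arrival in UTC: 9:44 AM − 10:00 = 11:44 PM on Sep 16.
Elapsed = 11:44 PM − 7:30 AM = 16 hours 14 minutes.

16 hours 14 minutes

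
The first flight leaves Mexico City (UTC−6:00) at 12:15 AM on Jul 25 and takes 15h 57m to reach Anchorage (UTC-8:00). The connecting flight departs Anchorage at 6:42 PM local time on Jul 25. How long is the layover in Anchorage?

4 hours 30 minutes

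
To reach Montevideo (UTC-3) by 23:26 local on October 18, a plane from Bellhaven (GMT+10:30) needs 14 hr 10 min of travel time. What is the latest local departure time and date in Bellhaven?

22:46 on Oct 18

Target arrival in UTC: 23:26 + 3:00 = 02:26 on Oct 19.
Subtract 14 hours 10 minutes → departure 12:16 UTC on Oct 18.
Bellhaven is UTC+10:30: 12:16 + 10:30 = 22:46 on Oct 18.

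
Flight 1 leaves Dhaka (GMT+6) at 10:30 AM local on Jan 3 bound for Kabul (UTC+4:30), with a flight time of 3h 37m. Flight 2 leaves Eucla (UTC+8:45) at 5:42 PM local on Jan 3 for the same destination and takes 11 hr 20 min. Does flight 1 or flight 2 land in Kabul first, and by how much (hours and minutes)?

Flight 1 in UTC: 10:30 AM − 6:00 = 4:30 AM on Jan 3.
+3 hours 37 minutes → arrive 8:07 AM UTC on Jan 3.
Flight 2 in UTC: 5:42 PM − 8:45 = 8:57 AM on Jan 3.
+11 hours 20 minutes → arrive 8:17 PM UTC on Jan 3.
Flight 1 lands earlier by 12 hours 10 minutes.

the first, by 12 hours 10 minutes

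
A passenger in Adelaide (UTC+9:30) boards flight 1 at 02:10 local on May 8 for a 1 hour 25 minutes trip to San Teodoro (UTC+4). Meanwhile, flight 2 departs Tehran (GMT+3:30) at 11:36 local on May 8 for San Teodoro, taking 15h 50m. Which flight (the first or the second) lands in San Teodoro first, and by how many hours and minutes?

the first, by 29 hours 51 minutes

Flight 1 in UTC: 02:10 − 9:30 = 16:40 on May 7.
+1 hour and 25 minutes → arrive 18:05 UTC on May 7.
Flight 2 in UTC: 11:36 − 3:30 = 08:06 on May 8.
+15 hours 50 minutes → arrive 23:56 UTC on May 8.
Flight 1 lands earlier by 29 hours 51 minutes.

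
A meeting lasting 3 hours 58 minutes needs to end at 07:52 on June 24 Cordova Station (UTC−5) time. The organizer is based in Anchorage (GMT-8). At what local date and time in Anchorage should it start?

Target end time in UTC: 07:52 + 5:00 = 12:52 on Jun 24.
Subtract 3 hours and 58 minutes → start 08:54 UTC on Jun 24.
Anchorage is UTC−8:00: 08:54 − 8:00 = 00:54 on Jun 24.

00:54 on June 24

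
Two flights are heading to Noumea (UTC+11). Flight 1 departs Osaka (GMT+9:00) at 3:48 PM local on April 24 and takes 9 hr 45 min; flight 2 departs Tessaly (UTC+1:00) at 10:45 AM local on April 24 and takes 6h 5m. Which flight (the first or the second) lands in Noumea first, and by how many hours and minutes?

the second, by 43 minutes

Flight 1 in UTC: 3:48 PM − 9:00 = 6:48 AM on Apr 24.
+9 hours and 45 minutes → arrive 4:33 PM UTC on Apr 24.
Flight 2 in UTC: 10:45 AM − 1:00 = 9:45 AM on Apr 24.
+6 hours 5 minutes → arrive 3:50 PM UTC on Apr 24.
Flight 2 lands earlier by 43 minutes.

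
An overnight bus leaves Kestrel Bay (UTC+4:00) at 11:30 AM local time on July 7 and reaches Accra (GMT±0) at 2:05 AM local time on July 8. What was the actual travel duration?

Accra is 4:00 behind Kestrel Bay.
Clock-face elapsed time (ignoring zones) is 14 hours 35 minutes.
Actual elapsed = 14 hours 35 minutes + 4:00 = 18 hours 35 minutes.

18 hours 35 minutes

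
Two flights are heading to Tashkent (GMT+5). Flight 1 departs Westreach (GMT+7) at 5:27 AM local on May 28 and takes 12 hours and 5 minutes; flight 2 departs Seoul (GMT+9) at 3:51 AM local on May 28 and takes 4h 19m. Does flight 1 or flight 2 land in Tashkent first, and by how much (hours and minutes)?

Flight 1 in UTC: 5:27 AM − 7:00 = 10:27 PM on May 27.
+12 hours 5 minutes → arrive 10:32 AM UTC on May 28.
Flight 2 in UTC: 3:51 AM − 9:00 = 6:51 PM on May 27.
+4 hours and 19 minutes → arrive 11:10 PM UTC on May 27.
Flight 2 lands earlier by 11 hours 22 minutes.

the second, by 11 hours 22 minutes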